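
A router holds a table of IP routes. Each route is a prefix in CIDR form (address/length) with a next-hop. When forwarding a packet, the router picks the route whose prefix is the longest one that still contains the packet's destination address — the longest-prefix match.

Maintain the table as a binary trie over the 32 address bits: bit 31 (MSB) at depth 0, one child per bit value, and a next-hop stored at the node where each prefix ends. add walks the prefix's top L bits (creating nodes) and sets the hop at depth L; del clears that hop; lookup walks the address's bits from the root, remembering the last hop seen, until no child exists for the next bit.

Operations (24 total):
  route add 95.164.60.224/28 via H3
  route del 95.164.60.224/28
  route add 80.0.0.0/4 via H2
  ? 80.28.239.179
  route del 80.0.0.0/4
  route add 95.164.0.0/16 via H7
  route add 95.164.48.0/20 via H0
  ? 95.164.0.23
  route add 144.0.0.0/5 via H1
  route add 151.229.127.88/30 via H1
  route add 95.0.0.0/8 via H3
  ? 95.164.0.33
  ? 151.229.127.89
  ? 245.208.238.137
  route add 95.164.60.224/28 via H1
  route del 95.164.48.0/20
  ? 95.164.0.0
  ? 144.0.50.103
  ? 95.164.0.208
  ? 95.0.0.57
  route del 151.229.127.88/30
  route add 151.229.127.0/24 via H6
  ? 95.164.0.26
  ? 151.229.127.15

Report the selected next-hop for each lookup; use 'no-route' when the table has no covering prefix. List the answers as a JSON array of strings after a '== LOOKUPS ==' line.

Apply in order:
  add 95.164.60.224/28 -> H3 at depth 28
  del 95.164.60.224/28 (clear depth 28)
  add 80.0.0.0/4 -> H2 at depth 4
  lookup 80.28.239.179: bits 0101 walk d0:-→d1:-→d2:-→d3:-→d4:H2 -> H2
  del 80.0.0.0/4 (clear depth 4)
  add 95.164.0.0/16 -> H7 at depth 16
  add 95.164.48.0/20 -> H0 at depth 20
  lookup 95.164.0.23: bits 010111111010010000 walk d0:-→d1:-→d2:-→d3:-→d4:-→d5:-→d6:-→d7:-→d8:-→d9:-→d10:-→d11:-→d12:-→d13:-→d14:-→d15:-→d16:H7→d17:-→d18:- -> H7
  add 144.0.0.0/5 -> H1 at depth 5
  add 151.229.127.88/30 -> H1 at depth 30
  add 95.0.0.0/8 -> H3 at depth 8
  lookup 95.164.0.33: bits 010111111010010000 walk d0:-→d1:-→d2:-→d3:-→d4:-→d5:-→d6:-→d7:-→d8:H3→d9:-→d10:-→d11:-→d12:-→d13:-→d14:-→d15:-→d16:H7→d17:-→d18:- -> H7
  lookup 151.229.127.89: bits 100101111110010101111111010110 walk d0:-→d1:-→d2:-→d3:-→d4:-→d5:H1→d6:-→d7:-→d8:-→d9:-→d10:-→d11:-→d12:-→d13:-→d14:-→d15:-→d16:-→d17:-→d18:-→d19:-→d20:-→d21:-→d22:-→d23:-→d24:-→d25:-→d26:-→d27:-→d28:-→d29:-→d30:H1 -> H1
  lookup 245.208.238.137: bits 1 walk d0:-→d1:- -> no-route
  add 95.164.60.224/28 -> H1 at depth 28
  del 95.164.48.0/20 (clear depth 20)
  lookup 95.164.0.0: bits 010111111010010000 walk d0:-→d1:-→d2:-→d3:-→d4:-→d5:-→d6:-→d7:-→d8:H3→d9:-→d10:-→d11:-→d12:-→d13:-→d14:-→d15:-→d16:H7→d17:-→d18:- -> H7
  lookup 144.0.50.103: bits 10010 walk d0:-→d1:-→d2:-→d3:-→d4:-→d5:H1 -> H1
  lookup 95.164.0.208: bits 010111111010010000 walk d0:-→d1:-→d2:-→d3:-→d4:-→d5:-→d6:-→d7:-→d8:H3→d9:-→d10:-→d11:-→d12:-→d13:-→d14:-→d15:-→d16:H7→d17:-→d18:- -> H7
  lookup 95.0.0.57: bits 01011111 walk d0:-→d1:-→d2:-→d3:-→d4:-→d5:-→d6:-→d7:-→d8:H3 -> H3
  del 151.229.127.88/30 (clear depth 30)
  add 151.229.127.0/24 -> H6 at depth 24
  lookup 95.164.0.26: bits 010111111010010000 walk d0:-→d1:-→d2:-→d3:-→d4:-→d5:-→d6:-→d7:-→d8:H3→d9:-→d10:-→d11:-→d12:-→d13:-→d14:-→d15:-→d16:H7→d17:-→d18:- -> H7
  lookup 151.229.127.15: bits 1001011111100101011111110 walk d0:-→d1:-→d2:-→d3:-→d4:-→d5:H1→d6:-→d7:-→d8:-→d9:-→d10:-→d11:-→d12:-→d13:-→d14:-→d15:-→d16:-→d17:-→d18:-→d19:-→d20:-→d21:-→d22:-→d23:-→d24:H6→d25:- -> H6

== LOOKUPS ==
["H2","H7","H7","H1","no-route","H7","H1","H7","H3","H7","H6"]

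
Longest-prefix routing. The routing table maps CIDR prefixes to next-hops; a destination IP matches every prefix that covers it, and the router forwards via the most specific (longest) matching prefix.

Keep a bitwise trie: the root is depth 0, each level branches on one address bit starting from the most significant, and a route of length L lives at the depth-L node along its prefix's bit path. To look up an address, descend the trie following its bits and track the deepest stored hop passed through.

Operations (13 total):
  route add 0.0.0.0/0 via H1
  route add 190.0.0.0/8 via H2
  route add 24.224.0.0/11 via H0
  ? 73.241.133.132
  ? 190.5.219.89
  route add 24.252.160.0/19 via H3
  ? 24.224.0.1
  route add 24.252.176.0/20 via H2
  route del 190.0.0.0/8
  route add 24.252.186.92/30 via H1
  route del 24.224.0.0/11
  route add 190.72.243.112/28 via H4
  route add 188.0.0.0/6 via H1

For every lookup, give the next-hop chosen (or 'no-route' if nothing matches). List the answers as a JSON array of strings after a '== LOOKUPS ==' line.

Trace:
  + 0.0.0.0/0 (H1) depth=0
  + 190.0.0.0/8 (H2) depth=8
  + 24.224.0.0/11 (H0) depth=11
  ? 73.241.133.132  path d0:H1→d1:-  best=H1
  ? 190.5.219.89  path d0:H1→d1:-→d2:-→d3:-→d4:-→d5:-→d6:-→d7:-→d8:H2  best=H2
  + 24.252.160.0/19 (H3) depth=19
  ? 24.224.0.1  path d0:H1→d1:-→d2:-→d3:-→d4:-→d5:-→d6:-→d7:-→d8:-→d9:-→d10:-→d11:H0  best=H0
  + 24.252.176.0/20 (H2) depth=20
  - 190.0.0.0/8 clear@8
  + 24.252.186.92/30 (H1) depth=30
  - 24.224.0.0/11 clear@11
  + 190.72.243.112/28 (H4) depth=28
  + 188.0.0.0/6 (H1) depth=6

== LOOKUPS ==
["H1","H2","H0"]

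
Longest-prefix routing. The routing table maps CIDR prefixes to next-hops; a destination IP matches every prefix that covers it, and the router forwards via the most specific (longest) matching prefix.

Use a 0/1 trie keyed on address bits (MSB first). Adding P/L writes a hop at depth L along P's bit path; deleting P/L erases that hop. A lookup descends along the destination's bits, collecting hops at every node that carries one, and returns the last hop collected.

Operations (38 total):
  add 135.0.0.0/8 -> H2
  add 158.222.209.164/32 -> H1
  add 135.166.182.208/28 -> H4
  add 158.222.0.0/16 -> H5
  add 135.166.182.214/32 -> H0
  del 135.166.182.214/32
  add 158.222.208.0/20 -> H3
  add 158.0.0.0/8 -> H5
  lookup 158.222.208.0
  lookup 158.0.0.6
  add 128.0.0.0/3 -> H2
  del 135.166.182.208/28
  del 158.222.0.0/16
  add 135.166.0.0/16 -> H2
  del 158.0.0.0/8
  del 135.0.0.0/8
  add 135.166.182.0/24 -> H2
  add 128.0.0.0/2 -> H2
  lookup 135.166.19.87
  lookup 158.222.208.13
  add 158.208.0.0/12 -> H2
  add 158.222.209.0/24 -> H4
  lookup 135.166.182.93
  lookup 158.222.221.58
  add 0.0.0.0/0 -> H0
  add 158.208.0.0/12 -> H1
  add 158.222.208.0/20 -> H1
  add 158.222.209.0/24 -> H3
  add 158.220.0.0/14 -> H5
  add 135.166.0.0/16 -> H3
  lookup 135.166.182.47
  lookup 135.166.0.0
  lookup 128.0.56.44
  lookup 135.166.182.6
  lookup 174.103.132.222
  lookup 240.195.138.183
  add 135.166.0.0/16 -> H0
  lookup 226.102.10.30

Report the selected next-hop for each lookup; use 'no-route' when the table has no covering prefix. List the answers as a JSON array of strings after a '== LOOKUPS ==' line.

Process each operation:
  + 135.0.0.0/8 (H2) depth=8
  + 158.222.209.164/32 (H1) depth=32
  + 135.166.182.208/28 (H4) depth=28
  + 158.222.0.0/16 (H5) depth=16
  + 135.166.182.214/32 (H0) depth=32
  del 135.166.182.214/32 (clear depth 32)
  + 158.222.208.0/20 (H3) depth=20
  + 158.0.0.0/8 (H5) depth=8
  lookup 158.222.208.0: bits 10011110110111101101000 walk d0:-→d1:-→d2:-→d3:-→d4:-→d5:-→d6:-→d7:-→d8:H5→d9:-→d10:-→d11:-→d12:-→d13:-→d14:-→d15:-→d16:H5→d17:-→d18:-→d19:-→d20:H3→d21:-→d22:-→d23:- -> H3
  lookup 158.0.0.6: bits 10011110 walk d0:-→d1:-→d2:-→d3:-→d4:-→d5:-→d6:-→d7:-→d8:H5 -> H5
  + 128.0.0.0/3 (H2) depth=3
  del 135.166.182.208/28 (clear depth 28)
  del 158.222.0.0/16 (clear depth 16)
  + 135.166.0.0/16 (H2) depth=16
  del 158.0.0.0/8 (clear depth 8)
  del 135.0.0.0/8 (clear depth 8)
  + 135.166.182.0/24 (H2) depth=24
  + 128.0.0.0/2 (H2) depth=2
  lookup 135.166.19.87: bits 1000011110100110 walk d0:-→d1:-→d2:H2→d3:H2→d4:-→d5:-→d6:-→d7:-→d8:-→d9:-→d10:-→d11:-→d12:-→d13:-→d14:-→d15:-→d16:H2 -> H2
  lookup 158.222.208.13: bits 10011110110111101101000 walk d0:-→d1:-→d2:H2→d3:H2→d4:-→d5:-→d6:-→d7:-→d8:-→d9:-→d10:-→d11:-→d12:-→d13:-→d14:-→d15:-→d16:-→d17:-→d18:-→d19:-→d20:H3→d21:-→d22:-→d23:- -> H3
  + 158.208.0.0/12 (H2) depth=12
  + 158.222.209.0/24 (H4) depth=24
  lookup 135.166.182.93: bits 100001111010011010110110 walk d0:-→d1:-→d2:H2→d3:H2→d4:-→d5:-→d6:-→d7:-→d8:-→d9:-→d10:-→d11:-→d12:-→d13:-→d14:-→d15:-→d16:H2→d17:-→d18:-→d19:-→d20:-→d21:-→d22:-→d23:-→d24:H2 -> H2
  lookup 158.222.221.58: bits 10011110110111101101 walk d0:-→d1:-→d2:H2→d3:H2→d4:-→d5:-→d6:-→d7:-→d8:-→d9:-→d10:-→d11:-→d12:H2→d13:-→d14:-→d15:-→d16:-→d17:-→d18:-→d19:-→d20:H3 -> H3
  + 0.0.0.0/0 (H0) depth=0
  + 158.208.0.0/12 (H1) depth=12
  + 158.222.208.0/20 (H1) depth=20
  + 158.222.209.0/24 (H3) depth=24
  + 158.220.0.0/14 (H5) depth=14
  + 135.166.0.0/16 (H3) depth=16
  lookup 135.166.182.47: bits 100001111010011010110110 walk d0:H0→d1:-→d2:H2→d3:H2→d4:-→d5:-→d6:-→d7:-→d8:-→d9:-→d10:-→d11:-→d12:-→d13:-→d14:-→d15:-→d16:H3→d17:-→d18:-→d19:-→d20:-→d21:-→d22:-→d23:-→d24:H2 -> H2
  lookup 135.166.0.0: bits 1000011110100110 walk d0:H0→d1:-→d2:H2→d3:H2→d4:-→d5:-→d6:-→d7:-→d8:-→d9:-→d10:-→d11:-→d12:-→d13:-→d14:-→d15:-→d16:H3 -> H3
  lookup 128.0.56.44: bits 10000 walk d0:H0→d1:-→d2:H2→d3:H2→d4:-→d5:- -> H2
  lookup 135.166.182.6: bits 100001111010011010110110 walk d0:H0→d1:-→d2:H2→d3:H2→d4:-→d5:-→d6:-→d7:-→d8:-→d9:-→d10:-→d11:-→d12:-→d13:-→d14:-→d15:-→d16:H3→d17:-→d18:-→d19:-→d20:-→d21:-→d22:-→d23:-→d24:H2 -> H2
  lookup 174.103.132.222: bits 10 walk d0:H0→d1:-→d2:H2 -> H2
  lookup 240.195.138.183: bits 1 walk d0:H0→d1:- -> H0
  + 135.166.0.0/16 (H0) depth=16
  lookup 226.102.10.30: bits 1 walk d0:H0→d1:- -> H0

== LOOKUPS ==
["H3","H5","H2","H3","H2","H3","H2","H3","H2","H2","H2","H0","H0"]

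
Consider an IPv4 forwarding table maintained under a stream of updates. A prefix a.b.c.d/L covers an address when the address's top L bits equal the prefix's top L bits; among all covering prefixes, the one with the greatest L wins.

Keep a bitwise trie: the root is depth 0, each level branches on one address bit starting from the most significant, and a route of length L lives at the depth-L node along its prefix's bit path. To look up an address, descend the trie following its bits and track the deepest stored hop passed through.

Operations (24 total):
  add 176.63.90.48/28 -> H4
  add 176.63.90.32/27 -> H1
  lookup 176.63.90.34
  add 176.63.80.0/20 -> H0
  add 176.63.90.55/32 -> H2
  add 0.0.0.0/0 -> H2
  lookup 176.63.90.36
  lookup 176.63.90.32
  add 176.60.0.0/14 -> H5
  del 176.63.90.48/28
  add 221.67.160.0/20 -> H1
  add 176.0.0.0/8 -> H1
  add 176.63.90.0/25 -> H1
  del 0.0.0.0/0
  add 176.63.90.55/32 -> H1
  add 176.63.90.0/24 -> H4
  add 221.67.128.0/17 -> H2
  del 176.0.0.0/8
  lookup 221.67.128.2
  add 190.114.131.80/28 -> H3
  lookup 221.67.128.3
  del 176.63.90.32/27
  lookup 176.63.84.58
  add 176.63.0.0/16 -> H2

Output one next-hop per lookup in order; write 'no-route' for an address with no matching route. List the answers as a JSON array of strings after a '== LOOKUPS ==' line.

Process each operation:
  + 176.63.90.48/28 (H4) depth=28
  + 176.63.90.32/27 (H1) depth=27
  ? 176.63.90.34  path d0:-→d1:-→d2:-→d3:-→d4:-→d5:-→d6:-→d7:-→d8:-→d9:-→d10:-→d11:-→d12:-→d13:-→d14:-→d15:-→d16:-→d17:-→d18:-→d19:-→d20:-→d21:-→d22:-→d23:-→d24:-→d25:-→d26:-→d27:H1  best=H1
  + 176.63.80.0/20 (H0) depth=20
  + 176.63.90.55/32 (H2) depth=32
  + 0.0.0.0/0 (H2) depth=0
  ? 176.63.90.36  path d0:H2→d1:-→d2:-→d3:-→d4:-→d5:-→d6:-→d7:-→d8:-→d9:-→d10:-→d11:-→d12:-→d13:-→d14:-→d15:-→d16:-→d17:-→d18:-→d19:-→d20:H0→d21:-→d22:-→d23:-→d24:-→d25:-→d26:-→d27:H1  best=H1
  ? 176.63.90.32  path d0:H2→d1:-→d2:-→d3:-→d4:-→d5:-→d6:-→d7:-→d8:-→d9:-→d10:-→d11:-→d12:-→d13:-→d14:-→d15:-→d16:-→d17:-→d18:-→d19:-→d20:H0→d21:-→d22:-→d23:-→d24:-→d25:-→d26:-→d27:H1  best=H1
  + 176.60.0.0/14 (H5) depth=14
  - 176.63.90.48/28 clear@28
  + 221.67.160.0/20 (H1) depth=20
  + 176.0.0.0/8 (H1) depth=8
  + 176.63.90.0/25 (H1) depth=25
  - 0.0.0.0/0 clear@0
  + 176.63.90.55/32 (H1) depth=32
  + 176.63.90.0/24 (H4) depth=24
  + 221.67.128.0/17 (H2) depth=17
  - 176.0.0.0/8 clear@8
  ? 221.67.128.2  path d0:-→d1:-→d2:-→d3:-→d4:-→d5:-→d6:-→d7:-→d8:-→d9:-→d10:-→d11:-→d12:-→d13:-→d14:-→d15:-→d16:-→d17:H2→d18:-  best=H2
  + 190.114.131.80/28 (H3) depth=28
  ? 221.67.128.3  path d0:-→d1:-→d2:-→d3:-→d4:-→d5:-→d6:-→d7:-→d8:-→d9:-→d10:-→d11:-→d12:-→d13:-→d14:-→d15:-→d16:-→d17:H2→d18:-  best=H2
  - 176.63.90.32/27 clear@27
  ? 176.63.84.58  path d0:-→d1:-→d2:-→d3:-→d4:-→d5:-→d6:-→d7:-→d8:-→d9:-→d10:-→d11:-→d12:-→d13:-→d14:H5→d15:-→d16:-→d17:-→d18:-→d19:-→d20:H0  best=H0
  + 176.63.0.0/16 (H2) depth=16

== LOOKUPS ==
["H1","H1","H1","H2","H2","H0"]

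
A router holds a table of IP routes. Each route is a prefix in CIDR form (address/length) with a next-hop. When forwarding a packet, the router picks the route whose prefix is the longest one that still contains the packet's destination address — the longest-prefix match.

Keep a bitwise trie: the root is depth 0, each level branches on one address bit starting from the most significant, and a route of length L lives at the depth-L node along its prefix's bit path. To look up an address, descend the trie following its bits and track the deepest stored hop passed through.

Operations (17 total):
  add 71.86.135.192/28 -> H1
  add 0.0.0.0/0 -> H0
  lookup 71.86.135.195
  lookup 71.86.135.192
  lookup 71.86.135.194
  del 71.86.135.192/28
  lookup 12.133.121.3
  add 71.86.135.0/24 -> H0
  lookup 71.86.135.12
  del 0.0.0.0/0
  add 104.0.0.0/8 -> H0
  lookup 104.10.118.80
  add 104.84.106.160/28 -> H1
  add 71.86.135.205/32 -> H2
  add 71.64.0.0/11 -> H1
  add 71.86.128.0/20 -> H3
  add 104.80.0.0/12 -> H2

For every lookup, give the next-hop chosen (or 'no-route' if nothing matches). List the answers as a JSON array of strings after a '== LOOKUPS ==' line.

Trace:
  + 71.86.135.192/28 (H1) depth=28
  + 0.0.0.0/0 (H0) depth=0
  lookup 71.86.135.195: bits 0100011101010110100001111100 walk d0:H0→d1:-→d2:-→d3:-→d4:-→d5:-→d6:-→d7:-→d8:-→d9:-→d10:-→d11:-→d12:-→d13:-→d14:-→d15:-→d16:-→d17:-→d18:-→d19:-→d20:-→d21:-→d22:-→d23:-→d24:-→d25:-→d26:-→d27:-→d28:H1 -> H1
  lookup 71.86.135.192: bits 0100011101010110100001111100 walk d0:H0→d1:-→d2:-→d3:-→d4:-→d5:-→d6:-→d7:-→d8:-→d9:-→d10:-→d11:-→d12:-→d13:-→d14:-→d15:-→d16:-→d17:-→d18:-→d19:-→d20:-→d21:-→d22:-→d23:-→d24:-→d25:-→d26:-→d27:-→d28:H1 -> H1
  lookup 71.86.135.194: bits 0100011101010110100001111100 walk d0:H0→d1:-→d2:-→d3:-→d4:-→d5:-→d6:-→d7:-→d8:-→d9:-→d10:-→d11:-→d12:-→d13:-→d14:-→d15:-→d16:-→d17:-→d18:-→d19:-→d20:-→d21:-→d22:-→d23:-→d24:-→d25:-→d26:-→d27:-→d28:H1 -> H1
  - 71.86.135.192/28 clear@28
  lookup 12.133.121.3: bits 0 walk d0:H0→d1:- -> H0
  + 71.86.135.0/24 (H0) depth=24
  lookup 71.86.135.12: bits 010001110101011010000111 walk d0:H0→d1:-→d2:-→d3:-→d4:-→d5:-→d6:-→d7:-→d8:-→d9:-→d10:-→d11:-→d12:-→d13:-→d14:-→d15:-→d16:-→d17:-→d18:-→d19:-→d20:-→d21:-→d22:-→d23:-→d24:H0 -> H0
  - 0.0.0.0/0 clear@0
  + 104.0.0.0/8 (H0) depth=8
  lookup 104.10.118.80: bits 01101000 walk d0:-→d1:-→d2:-→d3:-→d4:-→d5:-→d6:-→d7:-→d8:H0 -> H0
  + 104.84.106.160/28 (H1) depth=28
  + 71.86.135.205/32 (H2) depth=32
  + 71.64.0.0/11 (H1) depth=11
  + 71.86.128.0/20 (H3) depth=20
  + 104.80.0.0/12 (H2) depth=12

== LOOKUPS ==
["H1","H1","H1","H0","H0","H0"]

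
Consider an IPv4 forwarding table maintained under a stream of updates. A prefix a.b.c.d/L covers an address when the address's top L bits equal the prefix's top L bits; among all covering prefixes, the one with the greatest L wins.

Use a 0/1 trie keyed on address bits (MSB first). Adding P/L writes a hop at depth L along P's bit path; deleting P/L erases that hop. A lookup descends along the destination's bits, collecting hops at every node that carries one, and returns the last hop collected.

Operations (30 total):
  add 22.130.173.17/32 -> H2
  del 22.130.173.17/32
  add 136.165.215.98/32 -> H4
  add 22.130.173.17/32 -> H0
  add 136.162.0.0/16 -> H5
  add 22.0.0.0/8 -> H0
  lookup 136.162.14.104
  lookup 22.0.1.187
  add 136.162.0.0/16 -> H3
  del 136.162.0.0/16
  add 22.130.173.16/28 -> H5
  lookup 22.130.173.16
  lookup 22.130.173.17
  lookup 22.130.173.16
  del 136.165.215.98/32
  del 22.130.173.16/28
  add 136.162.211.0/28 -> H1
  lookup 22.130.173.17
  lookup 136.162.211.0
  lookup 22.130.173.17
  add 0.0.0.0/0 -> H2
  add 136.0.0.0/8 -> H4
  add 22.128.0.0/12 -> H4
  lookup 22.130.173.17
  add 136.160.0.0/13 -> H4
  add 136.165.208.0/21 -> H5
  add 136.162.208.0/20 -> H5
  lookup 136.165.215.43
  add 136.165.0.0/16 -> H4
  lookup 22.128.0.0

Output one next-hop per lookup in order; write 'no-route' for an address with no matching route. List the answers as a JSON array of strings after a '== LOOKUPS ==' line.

Apply in order:
  + 22.130.173.17/32 (H2) depth=32
  del 22.130.173.17/32 (clear depth 32)
  + 136.165.215.98/32 (H4) depth=32
  + 22.130.173.17/32 (H0) depth=32
  + 136.162.0.0/16 (H5) depth=16
  + 22.0.0.0/8 (H0) depth=8
  Q 136.162.14.104: descend 1000100010100010 ; hops seen [H5] ; pick H5
  Q 22.0.1.187: descend 00010110 ; hops seen [H0] ; pick H0
  + 136.162.0.0/16 (H3) depth=16
  del 136.162.0.0/16 (clear depth 16)
  + 22.130.173.16/28 (H5) depth=28
  Q 22.130.173.16: descend 0001011010000010101011010001000 ; hops seen [H0,H5] ; pick H5
  Q 22.130.173.17: descend 00010110100000101010110100010001 ; hops seen [H0,H5,H0] ; pick H0
  Q 22.130.173.16: descend 0001011010000010101011010001000 ; hops seen [H0,H5] ; pick H5
  del 136.165.215.98/32 (clear depth 32)
  del 22.130.173.16/28 (clear depth 28)
  + 136.162.211.0/28 (H1) depth=28
  Q 22.130.173.17: descend 00010110100000101010110100010001 ; hops seen [H0,H0] ; pick H0
  Q 136.162.211.0: descend 1000100010100010110100110000 ; hops seen [H1] ; pick H1
  Q 22.130.173.17: descend 00010110100000101010110100010001 ; hops seen [H0,H0] ; pick H0
  + 0.0.0.0/0 (H2) depth=0
  + 136.0.0.0/8 (H4) depth=8
  + 22.128.0.0/12 (H4) depth=12
  Q 22.130.173.17: descend 00010110100000101010110100010001 ; hops seen [H2,H0,H4,H0] ; pick H0
  + 136.160.0.0/13 (H4) depth=13
  + 136.165.208.0/21 (H5) depth=21
  + 136.162.208.0/20 (H5) depth=20
  Q 136.165.215.43: descend 1000100010100101110101110 ; hops seen [H2,H4,H4,H5] ; pick H5
  + 136.165.0.0/16 (H4) depth=16
  Q 22.128.0.0: descend 00010110100000 ; hops seen [H2,H0,H4] ; pick H4

== LOOKUPS ==
["H5","H0","H5","H0","H5","H0","H1","H0","H0","H5","H4"]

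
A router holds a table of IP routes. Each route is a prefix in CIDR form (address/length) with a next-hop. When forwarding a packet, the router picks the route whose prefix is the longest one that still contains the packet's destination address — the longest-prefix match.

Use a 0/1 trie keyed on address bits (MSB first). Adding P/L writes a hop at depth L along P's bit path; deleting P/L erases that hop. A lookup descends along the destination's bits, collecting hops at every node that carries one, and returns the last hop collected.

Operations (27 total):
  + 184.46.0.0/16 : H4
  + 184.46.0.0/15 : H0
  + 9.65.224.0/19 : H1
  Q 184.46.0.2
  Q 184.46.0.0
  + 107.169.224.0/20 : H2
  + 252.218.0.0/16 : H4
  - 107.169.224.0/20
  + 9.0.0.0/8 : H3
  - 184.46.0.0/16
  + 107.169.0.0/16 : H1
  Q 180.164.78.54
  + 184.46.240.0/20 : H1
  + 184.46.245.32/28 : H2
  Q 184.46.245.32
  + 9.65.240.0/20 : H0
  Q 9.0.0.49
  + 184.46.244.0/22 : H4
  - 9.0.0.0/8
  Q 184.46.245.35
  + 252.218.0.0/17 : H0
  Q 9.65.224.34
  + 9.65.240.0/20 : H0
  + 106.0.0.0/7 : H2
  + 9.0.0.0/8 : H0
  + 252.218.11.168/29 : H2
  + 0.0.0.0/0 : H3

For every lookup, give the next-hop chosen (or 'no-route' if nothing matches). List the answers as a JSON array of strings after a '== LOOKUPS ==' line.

Trace:
  add 184.46.0.0/16 -> H4 at depth 16
  add 184.46.0.0/15 -> H0 at depth 15
  add 9.65.224.0/19 -> H1 at depth 19
  lookup 184.46.0.2: bits 1011100000101110 walk d0:-→d1:-→d2:-→d3:-→d4:-→d5:-→d6:-→d7:-→d8:-→d9:-→d10:-→d11:-→d12:-→d13:-→d14:-→d15:H0→d16:H4 -> H4
  lookup 184.46.0.0: bits 1011100000101110 walk d0:-→d1:-→d2:-→d3:-→d4:-→d5:-→d6:-→d7:-→d8:-→d9:-→d10:-→d11:-→d12:-→d13:-→d14:-→d15:H0→d16:H4 -> H4
  add 107.169.224.0/20 -> H2 at depth 20
  add 252.218.0.0/16 -> H4 at depth 16
  del 107.169.224.0/20 (clear depth 20)
  add 9.0.0.0/8 -> H3 at depth 8
  del 184.46.0.0/16 (clear depth 16)
  add 107.169.0.0/16 -> H1 at depth 16
  lookup 180.164.78.54: bits 1011 walk d0:-→d1:-→d2:-→d3:-→d4:- -> no-route
  add 184.46.240.0/20 -> H1 at depth 20
  add 184.46.245.32/28 -> H2 at depth 28
  lookup 184.46.245.32: bits 1011100000101110111101010010 walk d0:-→d1:-→d2:-→d3:-→d4:-→d5:-→d6:-→d7:-→d8:-→d9:-→d10:-→d11:-→d12:-→d13:-→d14:-→d15:H0→d16:-→d17:-→d18:-→d19:-→d20:H1→d21:-→d22:-→d23:-→d24:-→d25:-→d26:-→d27:-→d28:H2 -> H2
  add 9.65.240.0/20 -> H0 at depth 20
  lookup 9.0.0.49: bits 000010010 walk d0:-→d1:-→d2:-→d3:-→d4:-→d5:-→d6:-→d7:-→d8:H3→d9:- -> H3
  add 184.46.244.0/22 -> H4 at depth 22
  del 9.0.0.0/8 (clear depth 8)
  lookup 184.46.245.35: bits 1011100000101110111101010010 walk d0:-→d1:-→d2:-→d3:-→d4:-→d5:-→d6:-→d7:-→d8:-→d9:-→d10:-→d11:-→d12:-→d13:-→d14:-→d15:H0→d16:-→d17:-→d18:-→d19:-→d20:H1→d21:-→d22:H4→d23:-→d24:-→d25:-→d26:-→d27:-→d28:H2 -> H2
  add 252.218.0.0/17 -> H0 at depth 17
  lookup 9.65.224.34: bits 0000100101000001111 walk d0:-→d1:-→d2:-→d3:-→d4:-→d5:-→d6:-→d7:-→d8:-→d9:-→d10:-→d11:-→d12:-→d13:-→d14:-→d15:-→d16:-→d17:-→d18:-→d19:H1 -> H1
  add 9.65.240.0/20 -> H0 at depth 20
  add 106.0.0.0/7 -> H2 at depth 7
  add 9.0.0.0/8 -> H0 at depth 8
  add 252.218.11.168/29 -> H2 at depth 29
  add 0.0.0.0/0 -> H3 at depth 0

== LOOKUPS ==
["H4","H4","no-route","H2","H3","H2","H1"]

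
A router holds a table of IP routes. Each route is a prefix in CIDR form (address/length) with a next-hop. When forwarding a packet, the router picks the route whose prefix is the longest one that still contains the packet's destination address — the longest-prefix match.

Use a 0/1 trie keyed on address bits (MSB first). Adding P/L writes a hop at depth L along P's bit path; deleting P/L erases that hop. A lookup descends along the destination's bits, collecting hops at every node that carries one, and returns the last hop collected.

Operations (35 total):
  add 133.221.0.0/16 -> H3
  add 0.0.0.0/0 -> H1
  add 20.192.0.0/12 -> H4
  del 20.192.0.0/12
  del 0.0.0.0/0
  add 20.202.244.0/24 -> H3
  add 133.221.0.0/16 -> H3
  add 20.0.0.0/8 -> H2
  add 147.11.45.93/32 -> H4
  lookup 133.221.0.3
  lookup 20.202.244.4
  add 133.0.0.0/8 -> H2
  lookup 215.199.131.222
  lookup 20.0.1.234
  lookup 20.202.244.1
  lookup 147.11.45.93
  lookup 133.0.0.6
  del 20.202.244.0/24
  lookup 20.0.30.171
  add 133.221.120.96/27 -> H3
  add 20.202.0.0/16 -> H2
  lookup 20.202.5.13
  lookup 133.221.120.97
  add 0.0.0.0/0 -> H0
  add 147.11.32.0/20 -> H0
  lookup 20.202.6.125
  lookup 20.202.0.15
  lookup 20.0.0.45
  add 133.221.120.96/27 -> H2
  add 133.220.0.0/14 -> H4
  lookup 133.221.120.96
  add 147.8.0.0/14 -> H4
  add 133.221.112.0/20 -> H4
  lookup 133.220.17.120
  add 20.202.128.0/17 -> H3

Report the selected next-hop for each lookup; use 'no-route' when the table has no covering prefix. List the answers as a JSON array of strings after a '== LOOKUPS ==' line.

Trace:
  add 133.221.0.0/16 -> H3 at depth 16
  add 0.0.0.0/0 -> H1 at depth 0
  add 20.192.0.0/12 -> H4 at depth 12
  - 20.192.0.0/12 clear@12
  - 0.0.0.0/0 clear@0
  add 20.202.244.0/24 -> H3 at depth 24
  add 133.221.0.0/16 -> H3 at depth 16
  add 20.0.0.0/8 -> H2 at depth 8
  add 147.11.45.93/32 -> H4 at depth 32
  ? 133.221.0.3  path d0:-→d1:-→d2:-→d3:-→d4:-→d5:-→d6:-→d7:-→d8:-→d9:-→d10:-→d11:-→d12:-→d13:-→d14:-→d15:-→d16:H3  best=H3
  ? 20.202.244.4  path d0:-→d1:-→d2:-→d3:-→d4:-→d5:-→d6:-→d7:-→d8:H2→d9:-→d10:-→d11:-→d12:-→d13:-→d14:-→d15:-→d16:-→d17:-→d18:-→d19:-→d20:-→d21:-→d22:-→d23:-→d24:H3  best=H3
  add 133.0.0.0/8 -> H2 at depth 8
  ? 215.199.131.222  path d0:-→d1:-  best=no-route
  ? 20.0.1.234  path d0:-→d1:-→d2:-→d3:-→d4:-→d5:-→d6:-→d7:-→d8:H2  best=H2
  ? 20.202.244.1  path d0:-→d1:-→d2:-→d3:-→d4:-→d5:-→d6:-→d7:-→d8:H2→d9:-→d10:-→d11:-→d12:-→d13:-→d14:-→d15:-→d16:-→d17:-→d18:-→d19:-→d20:-→d21:-→d22:-→d23:-→d24:H3  best=H3
  ? 147.11.45.93  path d0:-→d1:-→d2:-→d3:-→d4:-→d5:-→d6:-→d7:-→d8:-→d9:-→d10:-→d11:-→d12:-→d13:-→d14:-→d15:-→d16:-→d17:-→d18:-→d19:-→d20:-→d21:-→d22:-→d23:-→d24:-→d25:-→d26:-→d27:-→d28:-→d29:-→d30:-→d31:-→d32:H4  best=H4
  ? 133.0.0.6  path d0:-→d1:-→d2:-→d3:-→d4:-→d5:-→d6:-→d7:-→d8:H2  best=H2
  - 20.202.244.0/24 clear@24
  ? 20.0.30.171  path d0:-→d1:-→d2:-→d3:-→d4:-→d5:-→d6:-→d7:-→d8:H2  best=H2
  add 133.221.120.96/27 -> H3 at depth 27
  add 20.202.0.0/16 -> H2 at depth 16
  ? 20.202.5.13  path d0:-→d1:-→d2:-→d3:-→d4:-→d5:-→d6:-→d7:-→d8:H2→d9:-→d10:-→d11:-→d12:-→d13:-→d14:-→d15:-→d16:H2  best=H2
  ? 133.221.120.97  path d0:-→d1:-→d2:-→d3:-→d4:-→d5:-→d6:-→d7:-→d8:H2→d9:-→d10:-→d11:-→d12:-→d13:-→d14:-→d15:-→d16:H3→d17:-→d18:-→d19:-→d20:-→d21:-→d22:-→d23:-→d24:-→d25:-→d26:-→d27:H3  best=H3
  add 0.0.0.0/0 -> H0 at depth 0
  add 147.11.32.0/20 -> H0 at depth 20
  ? 20.202.6.125  path d0:H0→d1:-→d2:-→d3:-→d4:-→d5:-→d6:-→d7:-→d8:H2→d9:-→d10:-→d11:-→d12:-→d13:-→d14:-→d15:-→d16:H2  best=H2
  ? 20.202.0.15  path d0:H0→d1:-→d2:-→d3:-→d4:-→d5:-→d6:-→d7:-→d8:H2→d9:-→d10:-→d11:-→d12:-→d13:-→d14:-→d15:-→d16:H2  best=H2
  ? 20.0.0.45  path d0:H0→d1:-→d2:-→d3:-→d4:-→d5:-→d6:-→d7:-→d8:H2  best=H2
  add 133.221.120.96/27 -> H2 at depth 27
  add 133.220.0.0/14 -> H4 at depth 14
  ? 133.221.120.96  path d0:H0→d1:-→d2:-→d3:-→d4:-→d5:-→d6:-→d7:-→d8:H2→d9:-→d10:-→d11:-→d12:-→d13:-→d14:H4→d15:-→d16:H3→d17:-→d18:-→d19:-→d20:-→d21:-→d22:-→d23:-→d24:-→d25:-→d26:-→d27:H2  best=H2
  add 147.8.0.0/14 -> H4 at depth 14
  add 133.221.112.0/20 -> H4 at depth 20
  ? 133.220.17.120  path d0:H0→d1:-→d2:-→d3:-→d4:-→d5:-→d6:-→d7:-→d8:H2→d9:-→d10:-→d11:-→d12:-→d13:-→d14:H4→d15:-  best=H4
  add 20.202.128.0/17 -> H3 at depth 17

== LOOKUPS ==
["H3","H3","no-route","H2","H3","H4","H2","H2","H2","H3","H2","H2","H2","H2","H4"]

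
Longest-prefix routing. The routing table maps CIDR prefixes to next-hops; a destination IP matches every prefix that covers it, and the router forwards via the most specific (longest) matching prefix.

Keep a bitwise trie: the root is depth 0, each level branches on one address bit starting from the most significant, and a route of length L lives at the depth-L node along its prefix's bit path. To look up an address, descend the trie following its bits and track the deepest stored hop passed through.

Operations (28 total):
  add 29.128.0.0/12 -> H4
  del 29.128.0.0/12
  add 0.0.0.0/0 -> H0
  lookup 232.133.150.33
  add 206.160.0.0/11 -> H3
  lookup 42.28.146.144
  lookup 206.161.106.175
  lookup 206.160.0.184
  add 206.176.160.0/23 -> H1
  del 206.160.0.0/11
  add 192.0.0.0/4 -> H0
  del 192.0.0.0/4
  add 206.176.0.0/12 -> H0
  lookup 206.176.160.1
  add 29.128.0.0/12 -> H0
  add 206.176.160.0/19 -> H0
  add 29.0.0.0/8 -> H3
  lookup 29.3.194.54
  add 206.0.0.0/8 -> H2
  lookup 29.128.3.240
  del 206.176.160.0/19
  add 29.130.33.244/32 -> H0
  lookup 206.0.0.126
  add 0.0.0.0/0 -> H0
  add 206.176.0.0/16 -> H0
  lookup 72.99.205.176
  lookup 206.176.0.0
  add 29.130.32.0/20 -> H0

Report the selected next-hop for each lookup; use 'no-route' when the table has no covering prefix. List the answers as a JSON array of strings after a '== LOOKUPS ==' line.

Apply in order:
  add 29.128.0.0/12 -> H4 at depth 12
  - 29.128.0.0/12 clear@12
  add 0.0.0.0/0 -> H0 at depth 0
  lookup 232.133.150.33: bits ε walk d0:H0 -> H0
  add 206.160.0.0/11 -> H3 at depth 11
  lookup 42.28.146.144: bits 00 walk d0:H0→d1:-→d2:- -> H0
  lookup 206.161.106.175: bits 11001110101 walk d0:H0→d1:-→d2:-→d3:-→d4:-→d5:-→d6:-→d7:-→d8:-→d9:-→d10:-→d11:H3 -> H3
  lookup 206.160.0.184: bits 11001110101 walk d0:H0→d1:-→d2:-→d3:-→d4:-→d5:-→d6:-→d7:-→d8:-→d9:-→d10:-→d11:H3 -> H3
  add 206.176.160.0/23 -> H1 at depth 23
  - 206.160.0.0/11 clear@11
  add 192.0.0.0/4 -> H0 at depth 4
  - 192.0.0.0/4 clear@4
  add 206.176.0.0/12 -> H0 at depth 12
  lookup 206.176.160.1: bits 11001110101100001010000 walk d0:H0→d1:-→d2:-→d3:-→d4:-→d5:-→d6:-→d7:-→d8:-→d9:-→d10:-→d11:-→d12:H0→d13:-→d14:-→d15:-→d16:-→d17:-→d18:-→d19:-→d20:-→d21:-→d22:-→d23:H1 -> H1
  add 29.128.0.0/12 -> H0 at depth 12
  add 206.176.160.0/19 -> H0 at depth 19
  add 29.0.0.0/8 -> H3 at depth 8
  lookup 29.3.194.54: bits 00011101 walk d0:H0→d1:-→d2:-→d3:-→d4:-→d5:-→d6:-→d7:-→d8:H3 -> H3
  add 206.0.0.0/8 -> H2 at depth 8
  lookup 29.128.3.240: bits 000111011000 walk d0:H0→d1:-→d2:-→d3:-→d4:-→d5:-→d6:-→d7:-→d8:H3→d9:-→d10:-→d11:-→d12:H0 -> H0
  - 206.176.160.0/19 clear@19
  add 29.130.33.244/32 -> H0 at depth 32
  lookup 206.0.0.126: bits 11001110 walk d0:H0→d1:-→d2:-→d3:-→d4:-→d5:-→d6:-→d7:-→d8:H2 -> H2
  add 0.0.0.0/0 -> H0 at depth 0
  add 206.176.0.0/16 -> H0 at depth 16
  lookup 72.99.205.176: bits 0 walk d0:H0→d1:- -> H0
  lookup 206.176.0.0: bits 1100111010110000 walk d0:H0→d1:-→d2:-→d3:-→d4:-→d5:-→d6:-→d7:-→d8:H2→d9:-→d10:-→d11:-→d12:H0→d13:-→d14:-→d15:-→d16:H0 -> H0
  add 29.130.32.0/20 -> H0 at depth 20

== LOOKUPS ==
["H0","H0","H3","H3","H1","H3","H0","H2","H0","H0"]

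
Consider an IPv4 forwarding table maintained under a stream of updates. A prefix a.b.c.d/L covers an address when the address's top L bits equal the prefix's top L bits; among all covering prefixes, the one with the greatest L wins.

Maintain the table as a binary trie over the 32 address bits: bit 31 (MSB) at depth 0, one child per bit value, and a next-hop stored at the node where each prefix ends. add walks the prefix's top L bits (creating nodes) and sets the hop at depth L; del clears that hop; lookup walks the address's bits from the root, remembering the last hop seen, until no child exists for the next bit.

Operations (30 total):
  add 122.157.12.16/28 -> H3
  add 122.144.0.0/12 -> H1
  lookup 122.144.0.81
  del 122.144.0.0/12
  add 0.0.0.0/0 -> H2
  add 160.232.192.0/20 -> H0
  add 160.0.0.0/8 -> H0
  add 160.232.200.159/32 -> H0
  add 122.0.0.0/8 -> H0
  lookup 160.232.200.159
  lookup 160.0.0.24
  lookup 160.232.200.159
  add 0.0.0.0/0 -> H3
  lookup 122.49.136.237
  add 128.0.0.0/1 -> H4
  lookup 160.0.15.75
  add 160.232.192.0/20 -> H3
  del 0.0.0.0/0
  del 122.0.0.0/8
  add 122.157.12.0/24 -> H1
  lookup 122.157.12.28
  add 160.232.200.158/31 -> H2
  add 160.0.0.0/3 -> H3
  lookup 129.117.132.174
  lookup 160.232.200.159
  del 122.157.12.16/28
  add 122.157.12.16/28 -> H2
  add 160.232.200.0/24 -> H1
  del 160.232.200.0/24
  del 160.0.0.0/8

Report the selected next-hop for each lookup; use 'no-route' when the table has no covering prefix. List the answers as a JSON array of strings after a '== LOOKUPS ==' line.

Trace:
  add 122.157.12.16/28 -> H3 at depth 28
  add 122.144.0.0/12 -> H1 at depth 12
  Q 122.144.0.81: descend 011110101001 ; hops seen [H1] ; pick H1
  - 122.144.0.0/12 clear@12
  add 0.0.0.0/0 -> H2 at depth 0
  add 160.232.192.0/20 -> H0 at depth 20
  add 160.0.0.0/8 -> H0 at depth 8
  add 160.232.200.159/32 -> H0 at depth 32
  add 122.0.0.0/8 -> H0 at depth 8
  Q 160.232.200.159: descend 10100000111010001100100010011111 ; hops seen [H2,H0,H0,H0] ; pick H0
  Q 160.0.0.24: descend 10100000 ; hops seen [H2,H0] ; pick H0
  Q 160.232.200.159: descend 10100000111010001100100010011111 ; hops seen [H2,H0,H0,H0] ; pick H0
  add 0.0.0.0/0 -> H3 at depth 0
  Q 122.49.136.237: descend 01111010 ; hops seen [H3,H0] ; pick H0
  add 128.0.0.0/1 -> H4 at depth 1
  Q 160.0.15.75: descend 10100000 ; hops seen [H3,H4,H0] ; pick H0
  add 160.232.192.0/20 -> H3 at depth 20
  - 0.0.0.0/0 clear@0
  - 122.0.0.0/8 clear@8
  add 122.157.12.0/24 -> H1 at depth 24
  Q 122.157.12.28: descend 0111101010011101000011000001 ; hops seen [H1,H3] ; pick H3
  add 160.232.200.158/31 -> H2 at depth 31
  add 160.0.0.0/3 -> H3 at depth 3
  Q 129.117.132.174: descend 10 ; hops seen [H4] ; pick H4
  Q 160.232.200.159: descend 10100000111010001100100010011111 ; hops seen [H4,H3,H0,H3,H2,H0] ; pick H0
  - 122.157.12.16/28 clear@28
  add 122.157.12.16/28 -> H2 at depth 28
  add 160.232.200.0/24 -> H1 at depth 24
  - 160.232.200.0/24 clear@24
  - 160.0.0.0/8 clear@8

== LOOKUPS ==
["H1","H0","H0","H0","H0","H0","H3","H4","H0"]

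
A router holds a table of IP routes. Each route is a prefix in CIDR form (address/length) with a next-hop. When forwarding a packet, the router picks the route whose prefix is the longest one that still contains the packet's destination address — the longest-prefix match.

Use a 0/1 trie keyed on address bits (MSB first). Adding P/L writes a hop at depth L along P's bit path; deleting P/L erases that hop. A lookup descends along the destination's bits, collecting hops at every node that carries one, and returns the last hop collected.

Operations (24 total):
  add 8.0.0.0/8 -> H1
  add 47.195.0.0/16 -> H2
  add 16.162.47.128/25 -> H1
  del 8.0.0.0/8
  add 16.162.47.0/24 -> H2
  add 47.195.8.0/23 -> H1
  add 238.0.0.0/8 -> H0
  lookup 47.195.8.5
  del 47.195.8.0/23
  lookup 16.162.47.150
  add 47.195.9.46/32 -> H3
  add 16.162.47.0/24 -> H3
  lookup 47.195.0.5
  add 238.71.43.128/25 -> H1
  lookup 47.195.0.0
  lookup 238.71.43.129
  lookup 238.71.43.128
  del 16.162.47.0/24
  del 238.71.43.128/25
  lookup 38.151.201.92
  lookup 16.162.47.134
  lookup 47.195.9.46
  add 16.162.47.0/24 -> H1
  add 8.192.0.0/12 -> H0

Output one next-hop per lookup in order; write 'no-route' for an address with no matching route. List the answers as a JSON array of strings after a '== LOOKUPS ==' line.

Trace:
  add 8.0.0.0/8 -> H1 at depth 8
  add 47.195.0.0/16 -> H2 at depth 16
  add 16.162.47.128/25 -> H1 at depth 25
  del 8.0.0.0/8 (clear depth 8)
  add 16.162.47.0/24 -> H2 at depth 24
  add 47.195.8.0/23 -> H1 at depth 23
  add 238.0.0.0/8 -> H0 at depth 8
  lookup 47.195.8.5: bits 00101111110000110000100 walk d0:-→d1:-→d2:-→d3:-→d4:-→d5:-→d6:-→d7:-→d8:-→d9:-→d10:-→d11:-→d12:-→d13:-→d14:-→d15:-→d16:H2→d17:-→d18:-→d19:-→d20:-→d21:-→d22:-→d23:H1 -> H1
  del 47.195.8.0/23 (clear depth 23)
  lookup 16.162.47.150: bits 0001000010100010001011111 walk d0:-→d1:-→d2:-→d3:-→d4:-→d5:-→d6:-→d7:-→d8:-→d9:-→d10:-→d11:-→d12:-→d13:-→d14:-→d15:-→d16:-→d17:-→d18:-→d19:-→d20:-→d21:-→d22:-→d23:-→d24:H2→d25:H1 -> H1
  add 47.195.9.46/32 -> H3 at depth 32
  add 16.162.47.0/24 -> H3 at depth 24
  lookup 47.195.0.5: bits 00101111110000110000 walk d0:-→d1:-→d2:-→d3:-→d4:-→d5:-→d6:-→d7:-→d8:-→d9:-→d10:-→d11:-→d12:-→d13:-→d14:-→d15:-→d16:H2→d17:-→d18:-→d19:-→d20:- -> H2
  add 238.71.43.128/25 -> H1 at depth 25
  lookup 47.195.0.0: bits 00101111110000110000 walk d0:-→d1:-→d2:-→d3:-→d4:-→d5:-→d6:-→d7:-→d8:-→d9:-→d10:-→d11:-→d12:-→d13:-→d14:-→d15:-→d16:H2→d17:-→d18:-→d19:-→d20:- -> H2
  lookup 238.71.43.129: bits 1110111001000111001010111 walk d0:-→d1:-→d2:-→d3:-→d4:-→d5:-→d6:-→d7:-→d8:H0→d9:-→d10:-→d11:-→d12:-→d13:-→d14:-→d15:-→d16:-→d17:-→d18:-→d19:-→d20:-→d21:-→d22:-→d23:-→d24:-→d25:H1 -> H1
  lookup 238.71.43.128: bits 1110111001000111001010111 walk d0:-→d1:-→d2:-→d3:-→d4:-→d5:-→d6:-→d7:-→d8:H0→d9:-→d10:-→d11:-→d12:-→d13:-→d14:-→d15:-→d16:-→d17:-→d18:-→d19:-→d20:-→d21:-→d22:-→d23:-→d24:-→d25:H1 -> H1
  del 16.162.47.0/24 (clear depth 24)
  del 238.71.43.128/25 (clear depth 25)
  lookup 38.151.201.92: bits 0010 walk d0:-→d1:-→d2:-→d3:-→d4:- -> no-route
  lookup 16.162.47.134: bits 0001000010100010001011111 walk d0:-→d1:-→d2:-→d3:-→d4:-→d5:-→d6:-→d7:-→d8:-→d9:-→d10:-→d11:-→d12:-→d13:-→d14:-→d15:-→d16:-→d17:-→d18:-→d19:-→d20:-→d21:-→d22:-→d23:-→d24:-→d25:H1 -> H1
  lookup 47.195.9.46: bits 00101111110000110000100100101110 walk d0:-→d1:-→d2:-→d3:-→d4:-→d5:-→d6:-→d7:-→d8:-→d9:-→d10:-→d11:-→d12:-→d13:-→d14:-→d15:-→d16:H2→d17:-→d18:-→d19:-→d20:-→d21:-→d22:-→d23:-→d24:-→d25:-→d26:-→d27:-→d28:-→d29:-→d30:-→d31:-→d32:H3 -> H3
  add 16.162.47.0/24 -> H1 at depth 24
  add 8.192.0.0/12 -> H0 at depth 12

== LOOKUPS ==
["H1","H1","H2","H2","H1","H1","no-route","H1","H3"]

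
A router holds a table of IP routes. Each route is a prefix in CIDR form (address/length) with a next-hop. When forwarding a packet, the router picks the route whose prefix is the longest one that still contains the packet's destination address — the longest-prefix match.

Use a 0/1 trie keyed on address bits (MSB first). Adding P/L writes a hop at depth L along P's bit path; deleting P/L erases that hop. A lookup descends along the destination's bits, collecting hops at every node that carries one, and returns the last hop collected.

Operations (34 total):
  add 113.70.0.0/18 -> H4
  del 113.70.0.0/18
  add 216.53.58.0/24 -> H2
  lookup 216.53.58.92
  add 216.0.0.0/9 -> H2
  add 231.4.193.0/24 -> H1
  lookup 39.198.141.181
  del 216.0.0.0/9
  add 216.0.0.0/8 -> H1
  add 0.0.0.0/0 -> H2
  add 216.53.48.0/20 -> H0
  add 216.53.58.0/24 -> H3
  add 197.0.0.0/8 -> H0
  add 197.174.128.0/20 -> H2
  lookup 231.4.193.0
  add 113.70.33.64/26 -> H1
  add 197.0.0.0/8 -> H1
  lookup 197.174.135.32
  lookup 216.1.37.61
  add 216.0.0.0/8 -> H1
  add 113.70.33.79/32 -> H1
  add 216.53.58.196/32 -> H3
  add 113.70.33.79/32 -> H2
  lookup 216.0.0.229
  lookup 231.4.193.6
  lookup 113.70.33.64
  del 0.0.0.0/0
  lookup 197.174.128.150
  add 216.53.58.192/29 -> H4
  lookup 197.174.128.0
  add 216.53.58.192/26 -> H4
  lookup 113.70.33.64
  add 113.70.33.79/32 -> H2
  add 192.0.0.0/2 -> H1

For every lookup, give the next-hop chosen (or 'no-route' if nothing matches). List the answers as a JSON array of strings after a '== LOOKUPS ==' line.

Trace:
  add 113.70.0.0/18 -> H4 at depth 18
  del 113.70.0.0/18 (clear depth 18)
  add 216.53.58.0/24 -> H2 at depth 24
  ? 216.53.58.92  path d0:-→d1:-→d2:-→d3:-→d4:-→d5:-→d6:-→d7:-→d8:-→d9:-→d10:-→d11:-→d12:-→d13:-→d14:-→d15:-→d16:-→d17:-→d18:-→d19:-→d20:-→d21:-→d22:-→d23:-→d24:H2  best=H2
  add 216.0.0.0/9 -> H2 at depth 9
  add 231.4.193.0/24 -> H1 at depth 24
  ? 39.198.141.181  path d0:-→d1:-  best=no-route
  del 216.0.0.0/9 (clear depth 9)
  add 216.0.0.0/8 -> H1 at depth 8
  add 0.0.0.0/0 -> H2 at depth 0
  add 216.53.48.0/20 -> H0 at depth 20
  add 216.53.58.0/24 -> H3 at depth 24
  add 197.0.0.0/8 -> H0 at depth 8
  add 197.174.128.0/20 -> H2 at depth 20
  ? 231.4.193.0  path d0:H2→d1:-→d2:-→d3:-→d4:-→d5:-→d6:-→d7:-→d8:-→d9:-→d10:-→d11:-→d12:-→d13:-→d14:-→d15:-→d16:-→d17:-→d18:-→d19:-→d20:-→d21:-→d22:-→d23:-→d24:H1  best=H1
  add 113.70.33.64/26 -> H1 at depth 26
  add 197.0.0.0/8 -> H1 at depth 8
  ? 197.174.135.32  path d0:H2→d1:-→d2:-→d3:-→d4:-→d5:-→d6:-→d7:-→d8:H1→d9:-→d10:-→d11:-→d12:-→d13:-→d14:-→d15:-→d16:-→d17:-→d18:-→d19:-→d20:H2  best=H2
  ? 216.1.37.61  path d0:H2→d1:-→d2:-→d3:-→d4:-→d5:-→d6:-→d7:-→d8:H1→d9:-→d10:-  best=H1
  add 216.0.0.0/8 -> H1 at depth 8
  add 113.70.33.79/32 -> H1 at depth 32
  add 216.53.58.196/32 -> H3 at depth 32
  add 113.70.33.79/32 -> H2 at depth 32
  ? 216.0.0.229  path d0:H2→d1:-→d2:-→d3:-→d4:-→d5:-→d6:-→d7:-→d8:H1→d9:-→d10:-  best=H1
  ? 231.4.193.6  path d0:H2→d1:-→d2:-→d3:-→d4:-→d5:-→d6:-→d7:-→d8:-→d9:-→d10:-→d11:-→d12:-→d13:-→d14:-→d15:-→d16:-→d17:-→d18:-→d19:-→d20:-→d21:-→d22:-→d23:-→d24:H1  best=H1
  ? 113.70.33.64  path d0:H2→d1:-→d2:-→d3:-→d4:-→d5:-→d6:-→d7:-→d8:-→d9:-→d10:-→d11:-→d12:-→d13:-→d14:-→d15:-→d16:-→d17:-→d18:-→d19:-→d20:-→d21:-→d22:-→d23:-→d24:-→d25:-→d26:H1→d27:-→d28:-  best=H1
  del 0.0.0.0/0 (clear depth 0)
  ? 197.174.128.150  path d0:-→d1:-→d2:-→d3:-→d4:-→d5:-→d6:-→d7:-→d8:H1→d9:-→d10:-→d11:-→d12:-→d13:-→d14:-→d15:-→d16:-→d17:-→d18:-→d19:-→d20:H2  best=H2
  add 216.53.58.192/29 -> H4 at depth 29
  ? 197.174.128.0  path d0:-→d1:-→d2:-→d3:-→d4:-→d5:-→d6:-→d7:-→d8:H1→d9:-→d10:-→d11:-→d12:-→d13:-→d14:-→d15:-→d16:-→d17:-→d18:-→d19:-→d20:H2  best=H2
  add 216.53.58.192/26 -> H4 at depth 26
  ? 113.70.33.64  path d0:-→d1:-→d2:-→d3:-→d4:-→d5:-→d6:-→d7:-→d8:-→d9:-→d10:-→d11:-→d12:-→d13:-→d14:-→d15:-→d16:-→d17:-→d18:-→d19:-→d20:-→d21:-→d22:-→d23:-→d24:-→d25:-→d26:H1→d27:-→d28:-  best=H1
  add 113.70.33.79/32 -> H2 at depth 32
  add 192.0.0.0/2 -> H1 at depth 2

== LOOKUPS ==
["H2","no-route","H1","H2","H1","H1","H1","H1","H2","H2","H1"]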